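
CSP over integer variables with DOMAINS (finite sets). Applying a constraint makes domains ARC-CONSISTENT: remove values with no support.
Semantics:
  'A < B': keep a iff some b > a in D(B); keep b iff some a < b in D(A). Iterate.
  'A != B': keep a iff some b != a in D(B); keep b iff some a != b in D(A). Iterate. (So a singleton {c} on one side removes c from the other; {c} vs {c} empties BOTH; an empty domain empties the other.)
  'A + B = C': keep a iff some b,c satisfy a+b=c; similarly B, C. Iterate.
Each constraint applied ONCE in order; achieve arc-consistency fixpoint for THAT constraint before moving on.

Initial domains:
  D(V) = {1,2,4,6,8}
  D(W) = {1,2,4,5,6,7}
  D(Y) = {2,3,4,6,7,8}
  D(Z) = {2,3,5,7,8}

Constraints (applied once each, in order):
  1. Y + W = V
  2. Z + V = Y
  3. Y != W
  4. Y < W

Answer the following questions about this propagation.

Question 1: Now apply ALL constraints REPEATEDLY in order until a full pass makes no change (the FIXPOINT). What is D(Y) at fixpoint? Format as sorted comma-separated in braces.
Answer: {}

Derivation:
pass 0 (initial): D(Y)={2,3,4,6,7,8}
pass 1: V {1,2,4,6,8}->{4}; W {1,2,4,5,6,7}->{}; Y {2,3,4,6,7,8}->{}; Z {2,3,5,7,8}->{2,3}
pass 2: V {4}->{}; Z {2,3}->{}
pass 3: no change
Fixpoint after 3 passes: D(Y) = {}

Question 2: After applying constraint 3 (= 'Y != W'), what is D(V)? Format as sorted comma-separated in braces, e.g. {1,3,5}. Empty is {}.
Constraint 1 (Y + W = V) on D(Y)={2,3,4,6,7,8} D(W)={1,2,4,5,6,7} D(V)={1,2,4,6,8}: Y {2,3,4,6,7,8}->{2,3,4,6,7}; W {1,2,4,5,6,7}->{1,2,4,5,6}; V {1,2,4,6,8}->{4,6,8}
Constraint 2 (Z + V = Y) on D(Z)={2,3,5,7,8} D(V)={4,6,8} D(Y)={2,3,4,6,7}: Z {2,3,5,7,8}->{2,3}; V {4,6,8}->{4}; Y {2,3,4,6,7}->{6,7}
Constraint 3 (Y != W) on D(Y)={6,7} D(W)={1,2,4,5,6}: no change
So after constraint 3: D(V) = {4}

Answer: {4}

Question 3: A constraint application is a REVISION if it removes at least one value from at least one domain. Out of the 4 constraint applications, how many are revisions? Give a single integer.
Constraint 1 (Y + W = V) on D(Y)={2,3,4,6,7,8} D(W)={1,2,4,5,6,7} D(V)={1,2,4,6,8}: Y {2,3,4,6,7,8}->{2,3,4,6,7}; W {1,2,4,5,6,7}->{1,2,4,5,6}; V {1,2,4,6,8}->{4,6,8} => REVISION
Constraint 2 (Z + V = Y) on D(Z)={2,3,5,7,8} D(V)={4,6,8} D(Y)={2,3,4,6,7}: Z {2,3,5,7,8}->{2,3}; V {4,6,8}->{4}; Y {2,3,4,6,7}->{6,7} => REVISION
Constraint 3 (Y != W) on D(Y)={6,7} D(W)={1,2,4,5,6}: no change => not a revision
Constraint 4 (Y < W) on D(Y)={6,7} D(W)={1,2,4,5,6}: Y {6,7}->{}; W {1,2,4,5,6}->{} => REVISION
Total revisions = 3

Answer: 3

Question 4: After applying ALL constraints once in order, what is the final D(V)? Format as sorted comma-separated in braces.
Answer: {4}

Derivation:
Constraint 1 (Y + W = V) on D(Y)={2,3,4,6,7,8} D(W)={1,2,4,5,6,7} D(V)={1,2,4,6,8}: Y {2,3,4,6,7,8}->{2,3,4,6,7}; W {1,2,4,5,6,7}->{1,2,4,5,6}; V {1,2,4,6,8}->{4,6,8}
Constraint 2 (Z + V = Y) on D(Z)={2,3,5,7,8} D(V)={4,6,8} D(Y)={2,3,4,6,7}: Z {2,3,5,7,8}->{2,3}; V {4,6,8}->{4}; Y {2,3,4,6,7}->{6,7}
Constraint 3 (Y != W) on D(Y)={6,7} D(W)={1,2,4,5,6}: no change
Constraint 4 (Y < W) on D(Y)={6,7} D(W)={1,2,4,5,6}: Y {6,7}->{}; W {1,2,4,5,6}->{}
So after all 4 constraints: D(V) = {4}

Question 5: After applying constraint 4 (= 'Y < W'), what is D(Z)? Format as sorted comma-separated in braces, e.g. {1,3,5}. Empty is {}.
Answer: {2,3}

Derivation:
Constraint 1 (Y + W = V) on D(Y)={2,3,4,6,7,8} D(W)={1,2,4,5,6,7} D(V)={1,2,4,6,8}: Y {2,3,4,6,7,8}->{2,3,4,6,7}; W {1,2,4,5,6,7}->{1,2,4,5,6}; V {1,2,4,6,8}->{4,6,8}
Constraint 2 (Z + V = Y) on D(Z)={2,3,5,7,8} D(V)={4,6,8} D(Y)={2,3,4,6,7}: Z {2,3,5,7,8}->{2,3}; V {4,6,8}->{4}; Y {2,3,4,6,7}->{6,7}
Constraint 3 (Y != W) on D(Y)={6,7} D(W)={1,2,4,5,6}: no change
Constraint 4 (Y < W) on D(Y)={6,7} D(W)={1,2,4,5,6}: Y {6,7}->{}; W {1,2,4,5,6}->{}
So after constraint 4: D(Z) = {2,3}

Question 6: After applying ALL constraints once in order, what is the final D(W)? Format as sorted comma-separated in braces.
Answer: {}

Derivation:
Constraint 1 (Y + W = V) on D(Y)={2,3,4,6,7,8} D(W)={1,2,4,5,6,7} D(V)={1,2,4,6,8}: Y {2,3,4,6,7,8}->{2,3,4,6,7}; W {1,2,4,5,6,7}->{1,2,4,5,6}; V {1,2,4,6,8}->{4,6,8}
Constraint 2 (Z + V = Y) on D(Z)={2,3,5,7,8} D(V)={4,6,8} D(Y)={2,3,4,6,7}: Z {2,3,5,7,8}->{2,3}; V {4,6,8}->{4}; Y {2,3,4,6,7}->{6,7}
Constraint 3 (Y != W) on D(Y)={6,7} D(W)={1,2,4,5,6}: no change
Constraint 4 (Y < W) on D(Y)={6,7} D(W)={1,2,4,5,6}: Y {6,7}->{}; W {1,2,4,5,6}->{}
So after all 4 constraints: D(W) = {}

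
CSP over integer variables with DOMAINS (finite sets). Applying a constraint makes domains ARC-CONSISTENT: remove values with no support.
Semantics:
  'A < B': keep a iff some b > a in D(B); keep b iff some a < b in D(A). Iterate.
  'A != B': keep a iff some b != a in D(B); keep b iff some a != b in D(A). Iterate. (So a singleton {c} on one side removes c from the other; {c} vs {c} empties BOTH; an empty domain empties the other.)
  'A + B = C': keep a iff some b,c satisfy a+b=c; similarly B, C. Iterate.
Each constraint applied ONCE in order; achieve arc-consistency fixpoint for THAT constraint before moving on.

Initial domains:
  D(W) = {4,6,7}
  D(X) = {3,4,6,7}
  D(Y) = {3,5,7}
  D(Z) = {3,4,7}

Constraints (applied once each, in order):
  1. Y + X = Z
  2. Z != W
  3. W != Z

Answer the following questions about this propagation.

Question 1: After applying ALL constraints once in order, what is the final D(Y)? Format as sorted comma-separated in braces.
Answer: {3}

Derivation:
Constraint 1 (Y + X = Z) on D(Y)={3,5,7} D(X)={3,4,6,7} D(Z)={3,4,7}: Y {3,5,7}->{3}; X {3,4,6,7}->{4}; Z {3,4,7}->{7}
Constraint 2 (Z != W) on D(Z)={7} D(W)={4,6,7}: W {4,6,7}->{4,6}
Constraint 3 (W != Z) on D(W)={4,6} D(Z)={7}: no change
So after all 3 constraints: D(Y) = {3}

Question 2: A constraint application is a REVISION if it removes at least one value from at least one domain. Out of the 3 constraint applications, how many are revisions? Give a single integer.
Answer: 2

Derivation:
Constraint 1 (Y + X = Z) on D(Y)={3,5,7} D(X)={3,4,6,7} D(Z)={3,4,7}: Y {3,5,7}->{3}; X {3,4,6,7}->{4}; Z {3,4,7}->{7} => REVISION
Constraint 2 (Z != W) on D(Z)={7} D(W)={4,6,7}: W {4,6,7}->{4,6} => REVISION
Constraint 3 (W != Z) on D(W)={4,6} D(Z)={7}: no change => not a revision
Total revisions = 2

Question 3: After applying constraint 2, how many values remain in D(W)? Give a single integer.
Answer: 2

Derivation:
Constraint 1 (Y + X = Z) on D(Y)={3,5,7} D(X)={3,4,6,7} D(Z)={3,4,7}: Y {3,5,7}->{3}; X {3,4,6,7}->{4}; Z {3,4,7}->{7}
Constraint 2 (Z != W) on D(Z)={7} D(W)={4,6,7}: W {4,6,7}->{4,6}
So after constraint 2: D(W)={4,6}, size = 2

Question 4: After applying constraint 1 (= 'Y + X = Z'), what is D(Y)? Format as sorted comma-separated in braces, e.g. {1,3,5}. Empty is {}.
Answer: {3}

Derivation:
Constraint 1 (Y + X = Z) on D(Y)={3,5,7} D(X)={3,4,6,7} D(Z)={3,4,7}: Y {3,5,7}->{3}; X {3,4,6,7}->{4}; Z {3,4,7}->{7}
So after constraint 1: D(Y) = {3}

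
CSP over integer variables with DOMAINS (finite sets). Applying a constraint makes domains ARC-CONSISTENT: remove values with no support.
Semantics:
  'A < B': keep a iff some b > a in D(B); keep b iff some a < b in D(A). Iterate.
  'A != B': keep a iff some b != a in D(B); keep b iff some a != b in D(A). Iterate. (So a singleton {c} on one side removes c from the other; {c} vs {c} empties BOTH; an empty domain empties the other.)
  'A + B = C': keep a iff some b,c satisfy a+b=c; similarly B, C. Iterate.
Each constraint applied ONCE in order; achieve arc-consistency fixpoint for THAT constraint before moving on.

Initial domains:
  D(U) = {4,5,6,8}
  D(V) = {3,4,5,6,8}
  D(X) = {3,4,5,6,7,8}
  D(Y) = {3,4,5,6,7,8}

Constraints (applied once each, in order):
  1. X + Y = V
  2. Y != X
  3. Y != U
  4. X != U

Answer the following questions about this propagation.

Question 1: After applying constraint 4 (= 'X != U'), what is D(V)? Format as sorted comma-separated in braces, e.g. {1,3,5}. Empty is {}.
Answer: {6,8}

Derivation:
Constraint 1 (X + Y = V) on D(X)={3,4,5,6,7,8} D(Y)={3,4,5,6,7,8} D(V)={3,4,5,6,8}: X {3,4,5,6,7,8}->{3,4,5}; Y {3,4,5,6,7,8}->{3,4,5}; V {3,4,5,6,8}->{6,8}
Constraint 2 (Y != X) on D(Y)={3,4,5} D(X)={3,4,5}: no change
Constraint 3 (Y != U) on D(Y)={3,4,5} D(U)={4,5,6,8}: no change
Constraint 4 (X != U) on D(X)={3,4,5} D(U)={4,5,6,8}: no change
So after constraint 4: D(V) = {6,8}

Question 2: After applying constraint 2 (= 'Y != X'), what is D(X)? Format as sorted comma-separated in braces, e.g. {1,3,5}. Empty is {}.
Constraint 1 (X + Y = V) on D(X)={3,4,5,6,7,8} D(Y)={3,4,5,6,7,8} D(V)={3,4,5,6,8}: X {3,4,5,6,7,8}->{3,4,5}; Y {3,4,5,6,7,8}->{3,4,5}; V {3,4,5,6,8}->{6,8}
Constraint 2 (Y != X) on D(Y)={3,4,5} D(X)={3,4,5}: no change
So after constraint 2: D(X) = {3,4,5}

Answer: {3,4,5}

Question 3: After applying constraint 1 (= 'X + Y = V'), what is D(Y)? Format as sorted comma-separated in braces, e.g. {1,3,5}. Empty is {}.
Constraint 1 (X + Y = V) on D(X)={3,4,5,6,7,8} D(Y)={3,4,5,6,7,8} D(V)={3,4,5,6,8}: X {3,4,5,6,7,8}->{3,4,5}; Y {3,4,5,6,7,8}->{3,4,5}; V {3,4,5,6,8}->{6,8}
So after constraint 1: D(Y) = {3,4,5}

Answer: {3,4,5}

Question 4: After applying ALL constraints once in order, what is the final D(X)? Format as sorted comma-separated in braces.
Constraint 1 (X + Y = V) on D(X)={3,4,5,6,7,8} D(Y)={3,4,5,6,7,8} D(V)={3,4,5,6,8}: X {3,4,5,6,7,8}->{3,4,5}; Y {3,4,5,6,7,8}->{3,4,5}; V {3,4,5,6,8}->{6,8}
Constraint 2 (Y != X) on D(Y)={3,4,5} D(X)={3,4,5}: no change
Constraint 3 (Y != U) on D(Y)={3,4,5} D(U)={4,5,6,8}: no change
Constraint 4 (X != U) on D(X)={3,4,5} D(U)={4,5,6,8}: no change
So after all 4 constraints: D(X) = {3,4,5}

Answer: {3,4,5}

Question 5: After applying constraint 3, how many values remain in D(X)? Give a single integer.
Answer: 3

Derivation:
Constraint 1 (X + Y = V) on D(X)={3,4,5,6,7,8} D(Y)={3,4,5,6,7,8} D(V)={3,4,5,6,8}: X {3,4,5,6,7,8}->{3,4,5}; Y {3,4,5,6,7,8}->{3,4,5}; V {3,4,5,6,8}->{6,8}
Constraint 2 (Y != X) on D(Y)={3,4,5} D(X)={3,4,5}: no change
Constraint 3 (Y != U) on D(Y)={3,4,5} D(U)={4,5,6,8}: no change
So after constraint 3: D(X)={3,4,5}, size = 3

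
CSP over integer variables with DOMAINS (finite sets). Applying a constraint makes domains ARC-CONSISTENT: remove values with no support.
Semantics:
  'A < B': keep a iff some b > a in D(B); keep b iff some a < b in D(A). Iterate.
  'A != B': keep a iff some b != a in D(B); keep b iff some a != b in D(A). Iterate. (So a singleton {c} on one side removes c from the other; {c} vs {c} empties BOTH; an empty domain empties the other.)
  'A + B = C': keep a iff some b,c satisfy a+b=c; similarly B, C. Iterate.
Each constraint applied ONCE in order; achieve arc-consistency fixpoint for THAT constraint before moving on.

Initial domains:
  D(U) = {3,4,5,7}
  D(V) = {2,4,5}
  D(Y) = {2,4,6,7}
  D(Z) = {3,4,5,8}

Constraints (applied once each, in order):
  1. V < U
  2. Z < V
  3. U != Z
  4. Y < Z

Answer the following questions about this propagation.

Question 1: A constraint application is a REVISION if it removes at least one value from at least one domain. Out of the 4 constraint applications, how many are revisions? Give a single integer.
Constraint 1 (V < U) on D(V)={2,4,5} D(U)={3,4,5,7}: no change => not a revision
Constraint 2 (Z < V) on D(Z)={3,4,5,8} D(V)={2,4,5}: Z {3,4,5,8}->{3,4}; V {2,4,5}->{4,5} => REVISION
Constraint 3 (U != Z) on D(U)={3,4,5,7} D(Z)={3,4}: no change => not a revision
Constraint 4 (Y < Z) on D(Y)={2,4,6,7} D(Z)={3,4}: Y {2,4,6,7}->{2} => REVISION
Total revisions = 2

Answer: 2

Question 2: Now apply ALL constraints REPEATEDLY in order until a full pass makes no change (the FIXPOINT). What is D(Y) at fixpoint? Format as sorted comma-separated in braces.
pass 0 (initial): D(Y)={2,4,6,7}
pass 1: V {2,4,5}->{4,5}; Y {2,4,6,7}->{2}; Z {3,4,5,8}->{3,4}
pass 2: U {3,4,5,7}->{5,7}
pass 3: no change
Fixpoint after 3 passes: D(Y) = {2}

Answer: {2}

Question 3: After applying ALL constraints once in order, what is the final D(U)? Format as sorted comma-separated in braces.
Constraint 1 (V < U) on D(V)={2,4,5} D(U)={3,4,5,7}: no change
Constraint 2 (Z < V) on D(Z)={3,4,5,8} D(V)={2,4,5}: Z {3,4,5,8}->{3,4}; V {2,4,5}->{4,5}
Constraint 3 (U != Z) on D(U)={3,4,5,7} D(Z)={3,4}: no change
Constraint 4 (Y < Z) on D(Y)={2,4,6,7} D(Z)={3,4}: Y {2,4,6,7}->{2}
So after all 4 constraints: D(U) = {3,4,5,7}

Answer: {3,4,5,7}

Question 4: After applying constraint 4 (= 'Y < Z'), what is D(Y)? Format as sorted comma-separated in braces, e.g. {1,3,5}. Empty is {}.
Answer: {2}

Derivation:
Constraint 1 (V < U) on D(V)={2,4,5} D(U)={3,4,5,7}: no change
Constraint 2 (Z < V) on D(Z)={3,4,5,8} D(V)={2,4,5}: Z {3,4,5,8}->{3,4}; V {2,4,5}->{4,5}
Constraint 3 (U != Z) on D(U)={3,4,5,7} D(Z)={3,4}: no change
Constraint 4 (Y < Z) on D(Y)={2,4,6,7} D(Z)={3,4}: Y {2,4,6,7}->{2}
So after constraint 4: D(Y) = {2}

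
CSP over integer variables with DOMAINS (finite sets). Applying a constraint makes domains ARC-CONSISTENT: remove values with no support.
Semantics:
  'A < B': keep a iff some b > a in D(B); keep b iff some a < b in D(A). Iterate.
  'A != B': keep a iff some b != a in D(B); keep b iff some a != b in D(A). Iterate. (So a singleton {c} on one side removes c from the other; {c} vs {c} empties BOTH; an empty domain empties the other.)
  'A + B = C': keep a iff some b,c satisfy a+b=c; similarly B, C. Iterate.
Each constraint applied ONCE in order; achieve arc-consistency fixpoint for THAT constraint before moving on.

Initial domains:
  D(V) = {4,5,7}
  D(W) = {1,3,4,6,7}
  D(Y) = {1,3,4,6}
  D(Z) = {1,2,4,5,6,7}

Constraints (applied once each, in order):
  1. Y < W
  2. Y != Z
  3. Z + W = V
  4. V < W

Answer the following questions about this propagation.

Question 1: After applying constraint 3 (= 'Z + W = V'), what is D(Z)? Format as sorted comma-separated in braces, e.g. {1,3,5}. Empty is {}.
Answer: {1,2,4}

Derivation:
Constraint 1 (Y < W) on D(Y)={1,3,4,6} D(W)={1,3,4,6,7}: W {1,3,4,6,7}->{3,4,6,7}
Constraint 2 (Y != Z) on D(Y)={1,3,4,6} D(Z)={1,2,4,5,6,7}: no change
Constraint 3 (Z + W = V) on D(Z)={1,2,4,5,6,7} D(W)={3,4,6,7} D(V)={4,5,7}: Z {1,2,4,5,6,7}->{1,2,4}; W {3,4,6,7}->{3,4,6}
So after constraint 3: D(Z) = {1,2,4}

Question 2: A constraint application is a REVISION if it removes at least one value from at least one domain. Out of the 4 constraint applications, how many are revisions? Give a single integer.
Answer: 3

Derivation:
Constraint 1 (Y < W) on D(Y)={1,3,4,6} D(W)={1,3,4,6,7}: W {1,3,4,6,7}->{3,4,6,7} => REVISION
Constraint 2 (Y != Z) on D(Y)={1,3,4,6} D(Z)={1,2,4,5,6,7}: no change => not a revision
Constraint 3 (Z + W = V) on D(Z)={1,2,4,5,6,7} D(W)={3,4,6,7} D(V)={4,5,7}: Z {1,2,4,5,6,7}->{1,2,4}; W {3,4,6,7}->{3,4,6} => REVISION
Constraint 4 (V < W) on D(V)={4,5,7} D(W)={3,4,6}: V {4,5,7}->{4,5}; W {3,4,6}->{6} => REVISION
Total revisions = 3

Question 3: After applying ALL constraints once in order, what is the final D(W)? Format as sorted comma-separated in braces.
Constraint 1 (Y < W) on D(Y)={1,3,4,6} D(W)={1,3,4,6,7}: W {1,3,4,6,7}->{3,4,6,7}
Constraint 2 (Y != Z) on D(Y)={1,3,4,6} D(Z)={1,2,4,5,6,7}: no change
Constraint 3 (Z + W = V) on D(Z)={1,2,4,5,6,7} D(W)={3,4,6,7} D(V)={4,5,7}: Z {1,2,4,5,6,7}->{1,2,4}; W {3,4,6,7}->{3,4,6}
Constraint 4 (V < W) on D(V)={4,5,7} D(W)={3,4,6}: V {4,5,7}->{4,5}; W {3,4,6}->{6}
So after all 4 constraints: D(W) = {6}

Answer: {6}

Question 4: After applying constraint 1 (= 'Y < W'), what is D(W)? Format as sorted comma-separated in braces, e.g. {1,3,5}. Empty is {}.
Answer: {3,4,6,7}

Derivation:
Constraint 1 (Y < W) on D(Y)={1,3,4,6} D(W)={1,3,4,6,7}: W {1,3,4,6,7}->{3,4,6,7}
So after constraint 1: D(W) = {3,4,6,7}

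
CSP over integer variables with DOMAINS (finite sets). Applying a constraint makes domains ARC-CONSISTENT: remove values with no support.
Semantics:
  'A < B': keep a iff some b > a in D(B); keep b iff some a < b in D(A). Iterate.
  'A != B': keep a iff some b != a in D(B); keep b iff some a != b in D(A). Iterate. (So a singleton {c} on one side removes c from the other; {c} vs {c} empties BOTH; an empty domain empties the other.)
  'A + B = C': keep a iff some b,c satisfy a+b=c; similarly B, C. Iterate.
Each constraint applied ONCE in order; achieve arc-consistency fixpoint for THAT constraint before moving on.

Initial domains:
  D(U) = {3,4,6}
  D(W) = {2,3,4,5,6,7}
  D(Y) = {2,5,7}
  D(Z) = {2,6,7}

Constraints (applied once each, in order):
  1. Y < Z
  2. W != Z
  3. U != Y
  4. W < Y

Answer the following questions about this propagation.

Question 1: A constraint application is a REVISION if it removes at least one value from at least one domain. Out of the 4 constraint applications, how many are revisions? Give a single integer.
Constraint 1 (Y < Z) on D(Y)={2,5,7} D(Z)={2,6,7}: Y {2,5,7}->{2,5}; Z {2,6,7}->{6,7} => REVISION
Constraint 2 (W != Z) on D(W)={2,3,4,5,6,7} D(Z)={6,7}: no change => not a revision
Constraint 3 (U != Y) on D(U)={3,4,6} D(Y)={2,5}: no change => not a revision
Constraint 4 (W < Y) on D(W)={2,3,4,5,6,7} D(Y)={2,5}: W {2,3,4,5,6,7}->{2,3,4}; Y {2,5}->{5} => REVISION
Total revisions = 2

Answer: 2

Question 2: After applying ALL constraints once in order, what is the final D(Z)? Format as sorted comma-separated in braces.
Answer: {6,7}

Derivation:
Constraint 1 (Y < Z) on D(Y)={2,5,7} D(Z)={2,6,7}: Y {2,5,7}->{2,5}; Z {2,6,7}->{6,7}
Constraint 2 (W != Z) on D(W)={2,3,4,5,6,7} D(Z)={6,7}: no change
Constraint 3 (U != Y) on D(U)={3,4,6} D(Y)={2,5}: no change
Constraint 4 (W < Y) on D(W)={2,3,4,5,6,7} D(Y)={2,5}: W {2,3,4,5,6,7}->{2,3,4}; Y {2,5}->{5}
So after all 4 constraints: D(Z) = {6,7}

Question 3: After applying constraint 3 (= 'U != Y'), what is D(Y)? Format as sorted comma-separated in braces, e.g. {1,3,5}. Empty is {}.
Answer: {2,5}

Derivation:
Constraint 1 (Y < Z) on D(Y)={2,5,7} D(Z)={2,6,7}: Y {2,5,7}->{2,5}; Z {2,6,7}->{6,7}
Constraint 2 (W != Z) on D(W)={2,3,4,5,6,7} D(Z)={6,7}: no change
Constraint 3 (U != Y) on D(U)={3,4,6} D(Y)={2,5}: no change
So after constraint 3: D(Y) = {2,5}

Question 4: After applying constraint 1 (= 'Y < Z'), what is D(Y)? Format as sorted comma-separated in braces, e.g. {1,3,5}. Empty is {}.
Constraint 1 (Y < Z) on D(Y)={2,5,7} D(Z)={2,6,7}: Y {2,5,7}->{2,5}; Z {2,6,7}->{6,7}
So after constraint 1: D(Y) = {2,5}

Answer: {2,5}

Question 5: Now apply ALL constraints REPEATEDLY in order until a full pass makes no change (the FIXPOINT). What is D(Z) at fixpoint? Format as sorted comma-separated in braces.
Answer: {6,7}

Derivation:
pass 0 (initial): D(Z)={2,6,7}
pass 1: W {2,3,4,5,6,7}->{2,3,4}; Y {2,5,7}->{5}; Z {2,6,7}->{6,7}
pass 2: no change
Fixpoint after 2 passes: D(Z) = {6,7}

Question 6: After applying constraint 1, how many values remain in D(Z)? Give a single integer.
Answer: 2

Derivation:
Constraint 1 (Y < Z) on D(Y)={2,5,7} D(Z)={2,6,7}: Y {2,5,7}->{2,5}; Z {2,6,7}->{6,7}
So after constraint 1: D(Z)={6,7}, size = 2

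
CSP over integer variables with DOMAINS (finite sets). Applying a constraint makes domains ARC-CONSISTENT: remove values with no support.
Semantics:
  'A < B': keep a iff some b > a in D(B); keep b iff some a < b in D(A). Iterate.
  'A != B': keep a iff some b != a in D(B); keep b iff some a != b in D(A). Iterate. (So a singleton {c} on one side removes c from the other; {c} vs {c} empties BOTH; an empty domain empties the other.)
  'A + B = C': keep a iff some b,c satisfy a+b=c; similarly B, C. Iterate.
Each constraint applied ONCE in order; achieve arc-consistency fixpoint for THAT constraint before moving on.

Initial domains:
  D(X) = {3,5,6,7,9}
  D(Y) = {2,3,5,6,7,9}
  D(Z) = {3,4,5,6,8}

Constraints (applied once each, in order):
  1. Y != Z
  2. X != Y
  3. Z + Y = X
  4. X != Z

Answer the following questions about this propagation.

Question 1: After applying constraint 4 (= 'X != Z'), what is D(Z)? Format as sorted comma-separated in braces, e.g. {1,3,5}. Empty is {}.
Answer: {3,4,5,6}

Derivation:
Constraint 1 (Y != Z) on D(Y)={2,3,5,6,7,9} D(Z)={3,4,5,6,8}: no change
Constraint 2 (X != Y) on D(X)={3,5,6,7,9} D(Y)={2,3,5,6,7,9}: no change
Constraint 3 (Z + Y = X) on D(Z)={3,4,5,6,8} D(Y)={2,3,5,6,7,9} D(X)={3,5,6,7,9}: Z {3,4,5,6,8}->{3,4,5,6}; Y {2,3,5,6,7,9}->{2,3,5,6}; X {3,5,6,7,9}->{5,6,7,9}
Constraint 4 (X != Z) on D(X)={5,6,7,9} D(Z)={3,4,5,6}: no change
So after constraint 4: D(Z) = {3,4,5,6}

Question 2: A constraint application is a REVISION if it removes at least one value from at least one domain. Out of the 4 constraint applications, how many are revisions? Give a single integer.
Constraint 1 (Y != Z) on D(Y)={2,3,5,6,7,9} D(Z)={3,4,5,6,8}: no change => not a revision
Constraint 2 (X != Y) on D(X)={3,5,6,7,9} D(Y)={2,3,5,6,7,9}: no change => not a revision
Constraint 3 (Z + Y = X) on D(Z)={3,4,5,6,8} D(Y)={2,3,5,6,7,9} D(X)={3,5,6,7,9}: Z {3,4,5,6,8}->{3,4,5,6}; Y {2,3,5,6,7,9}->{2,3,5,6}; X {3,5,6,7,9}->{5,6,7,9} => REVISION
Constraint 4 (X != Z) on D(X)={5,6,7,9} D(Z)={3,4,5,6}: no change => not a revision
Total revisions = 1

Answer: 1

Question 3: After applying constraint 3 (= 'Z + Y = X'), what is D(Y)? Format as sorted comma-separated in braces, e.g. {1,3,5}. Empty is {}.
Answer: {2,3,5,6}

Derivation:
Constraint 1 (Y != Z) on D(Y)={2,3,5,6,7,9} D(Z)={3,4,5,6,8}: no change
Constraint 2 (X != Y) on D(X)={3,5,6,7,9} D(Y)={2,3,5,6,7,9}: no change
Constraint 3 (Z + Y = X) on D(Z)={3,4,5,6,8} D(Y)={2,3,5,6,7,9} D(X)={3,5,6,7,9}: Z {3,4,5,6,8}->{3,4,5,6}; Y {2,3,5,6,7,9}->{2,3,5,6}; X {3,5,6,7,9}->{5,6,7,9}
So after constraint 3: D(Y) = {2,3,5,6}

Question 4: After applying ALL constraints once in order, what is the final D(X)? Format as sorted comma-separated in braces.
Constraint 1 (Y != Z) on D(Y)={2,3,5,6,7,9} D(Z)={3,4,5,6,8}: no change
Constraint 2 (X != Y) on D(X)={3,5,6,7,9} D(Y)={2,3,5,6,7,9}: no change
Constraint 3 (Z + Y = X) on D(Z)={3,4,5,6,8} D(Y)={2,3,5,6,7,9} D(X)={3,5,6,7,9}: Z {3,4,5,6,8}->{3,4,5,6}; Y {2,3,5,6,7,9}->{2,3,5,6}; X {3,5,6,7,9}->{5,6,7,9}
Constraint 4 (X != Z) on D(X)={5,6,7,9} D(Z)={3,4,5,6}: no change
So after all 4 constraints: D(X) = {5,6,7,9}

Answer: {5,6,7,9}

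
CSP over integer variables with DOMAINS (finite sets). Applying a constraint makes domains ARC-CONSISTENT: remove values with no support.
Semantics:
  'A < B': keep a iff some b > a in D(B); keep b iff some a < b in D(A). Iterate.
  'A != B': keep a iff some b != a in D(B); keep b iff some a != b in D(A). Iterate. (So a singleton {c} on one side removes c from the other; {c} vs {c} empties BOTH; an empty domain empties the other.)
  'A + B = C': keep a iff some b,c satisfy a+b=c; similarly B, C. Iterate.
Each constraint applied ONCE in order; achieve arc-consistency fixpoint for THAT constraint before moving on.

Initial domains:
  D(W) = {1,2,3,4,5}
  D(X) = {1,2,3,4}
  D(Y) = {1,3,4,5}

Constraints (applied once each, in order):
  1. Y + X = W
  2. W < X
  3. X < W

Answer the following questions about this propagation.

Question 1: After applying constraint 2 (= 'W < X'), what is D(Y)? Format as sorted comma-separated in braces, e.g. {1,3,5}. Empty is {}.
Constraint 1 (Y + X = W) on D(Y)={1,3,4,5} D(X)={1,2,3,4} D(W)={1,2,3,4,5}: Y {1,3,4,5}->{1,3,4}; W {1,2,3,4,5}->{2,3,4,5}
Constraint 2 (W < X) on D(W)={2,3,4,5} D(X)={1,2,3,4}: W {2,3,4,5}->{2,3}; X {1,2,3,4}->{3,4}
So after constraint 2: D(Y) = {1,3,4}

Answer: {1,3,4}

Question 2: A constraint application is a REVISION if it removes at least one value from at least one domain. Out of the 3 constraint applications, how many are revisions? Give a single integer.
Constraint 1 (Y + X = W) on D(Y)={1,3,4,5} D(X)={1,2,3,4} D(W)={1,2,3,4,5}: Y {1,3,4,5}->{1,3,4}; W {1,2,3,4,5}->{2,3,4,5} => REVISION
Constraint 2 (W < X) on D(W)={2,3,4,5} D(X)={1,2,3,4}: W {2,3,4,5}->{2,3}; X {1,2,3,4}->{3,4} => REVISION
Constraint 3 (X < W) on D(X)={3,4} D(W)={2,3}: X {3,4}->{}; W {2,3}->{} => REVISION
Total revisions = 3

Answer: 3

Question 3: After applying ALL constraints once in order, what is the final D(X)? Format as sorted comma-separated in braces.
Constraint 1 (Y + X = W) on D(Y)={1,3,4,5} D(X)={1,2,3,4} D(W)={1,2,3,4,5}: Y {1,3,4,5}->{1,3,4}; W {1,2,3,4,5}->{2,3,4,5}
Constraint 2 (W < X) on D(W)={2,3,4,5} D(X)={1,2,3,4}: W {2,3,4,5}->{2,3}; X {1,2,3,4}->{3,4}
Constraint 3 (X < W) on D(X)={3,4} D(W)={2,3}: X {3,4}->{}; W {2,3}->{}
So after all 3 constraints: D(X) = {}

Answer: {}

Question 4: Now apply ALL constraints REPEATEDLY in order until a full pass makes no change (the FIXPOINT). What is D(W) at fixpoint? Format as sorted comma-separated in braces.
pass 0 (initial): D(W)={1,2,3,4,5}
pass 1: W {1,2,3,4,5}->{}; X {1,2,3,4}->{}; Y {1,3,4,5}->{1,3,4}
pass 2: Y {1,3,4}->{}
pass 3: no change
Fixpoint after 3 passes: D(W) = {}

Answer: {}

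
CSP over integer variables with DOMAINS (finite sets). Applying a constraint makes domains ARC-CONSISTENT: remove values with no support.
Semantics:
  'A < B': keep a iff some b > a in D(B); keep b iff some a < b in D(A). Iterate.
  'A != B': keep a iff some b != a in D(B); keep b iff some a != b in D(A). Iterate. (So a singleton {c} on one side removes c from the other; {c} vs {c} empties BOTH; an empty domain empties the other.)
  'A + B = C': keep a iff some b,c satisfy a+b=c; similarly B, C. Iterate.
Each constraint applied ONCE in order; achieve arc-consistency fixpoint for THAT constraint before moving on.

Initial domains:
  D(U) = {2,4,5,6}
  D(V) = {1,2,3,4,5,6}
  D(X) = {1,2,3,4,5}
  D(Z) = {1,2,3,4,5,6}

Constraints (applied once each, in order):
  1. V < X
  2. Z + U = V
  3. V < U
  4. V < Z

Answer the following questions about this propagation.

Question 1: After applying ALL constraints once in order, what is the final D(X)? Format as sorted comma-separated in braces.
Answer: {2,3,4,5}

Derivation:
Constraint 1 (V < X) on D(V)={1,2,3,4,5,6} D(X)={1,2,3,4,5}: V {1,2,3,4,5,6}->{1,2,3,4}; X {1,2,3,4,5}->{2,3,4,5}
Constraint 2 (Z + U = V) on D(Z)={1,2,3,4,5,6} D(U)={2,4,5,6} D(V)={1,2,3,4}: Z {1,2,3,4,5,6}->{1,2}; U {2,4,5,6}->{2}; V {1,2,3,4}->{3,4}
Constraint 3 (V < U) on D(V)={3,4} D(U)={2}: V {3,4}->{}; U {2}->{}
Constraint 4 (V < Z) on D(V)={} D(Z)={1,2}: Z {1,2}->{}
So after all 4 constraints: D(X) = {2,3,4,5}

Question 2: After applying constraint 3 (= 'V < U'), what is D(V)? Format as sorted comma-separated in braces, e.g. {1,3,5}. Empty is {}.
Constraint 1 (V < X) on D(V)={1,2,3,4,5,6} D(X)={1,2,3,4,5}: V {1,2,3,4,5,6}->{1,2,3,4}; X {1,2,3,4,5}->{2,3,4,5}
Constraint 2 (Z + U = V) on D(Z)={1,2,3,4,5,6} D(U)={2,4,5,6} D(V)={1,2,3,4}: Z {1,2,3,4,5,6}->{1,2}; U {2,4,5,6}->{2}; V {1,2,3,4}->{3,4}
Constraint 3 (V < U) on D(V)={3,4} D(U)={2}: V {3,4}->{}; U {2}->{}
So after constraint 3: D(V) = {}

Answer: {}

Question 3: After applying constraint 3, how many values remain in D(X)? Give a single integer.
Answer: 4

Derivation:
Constraint 1 (V < X) on D(V)={1,2,3,4,5,6} D(X)={1,2,3,4,5}: V {1,2,3,4,5,6}->{1,2,3,4}; X {1,2,3,4,5}->{2,3,4,5}
Constraint 2 (Z + U = V) on D(Z)={1,2,3,4,5,6} D(U)={2,4,5,6} D(V)={1,2,3,4}: Z {1,2,3,4,5,6}->{1,2}; U {2,4,5,6}->{2}; V {1,2,3,4}->{3,4}
Constraint 3 (V < U) on D(V)={3,4} D(U)={2}: V {3,4}->{}; U {2}->{}
So after constraint 3: D(X)={2,3,4,5}, size = 4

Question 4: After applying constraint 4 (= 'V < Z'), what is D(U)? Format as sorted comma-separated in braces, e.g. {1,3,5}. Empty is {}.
Constraint 1 (V < X) on D(V)={1,2,3,4,5,6} D(X)={1,2,3,4,5}: V {1,2,3,4,5,6}->{1,2,3,4}; X {1,2,3,4,5}->{2,3,4,5}
Constraint 2 (Z + U = V) on D(Z)={1,2,3,4,5,6} D(U)={2,4,5,6} D(V)={1,2,3,4}: Z {1,2,3,4,5,6}->{1,2}; U {2,4,5,6}->{2}; V {1,2,3,4}->{3,4}
Constraint 3 (V < U) on D(V)={3,4} D(U)={2}: V {3,4}->{}; U {2}->{}
Constraint 4 (V < Z) on D(V)={} D(Z)={1,2}: Z {1,2}->{}
So after constraint 4: D(U) = {}

Answer: {}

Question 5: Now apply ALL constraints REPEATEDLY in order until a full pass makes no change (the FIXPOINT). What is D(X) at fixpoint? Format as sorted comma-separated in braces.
Answer: {}

Derivation:
pass 0 (initial): D(X)={1,2,3,4,5}
pass 1: U {2,4,5,6}->{}; V {1,2,3,4,5,6}->{}; X {1,2,3,4,5}->{2,3,4,5}; Z {1,2,3,4,5,6}->{}
pass 2: X {2,3,4,5}->{}
pass 3: no change
Fixpoint after 3 passes: D(X) = {}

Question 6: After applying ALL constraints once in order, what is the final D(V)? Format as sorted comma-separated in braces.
Constraint 1 (V < X) on D(V)={1,2,3,4,5,6} D(X)={1,2,3,4,5}: V {1,2,3,4,5,6}->{1,2,3,4}; X {1,2,3,4,5}->{2,3,4,5}
Constraint 2 (Z + U = V) on D(Z)={1,2,3,4,5,6} D(U)={2,4,5,6} D(V)={1,2,3,4}: Z {1,2,3,4,5,6}->{1,2}; U {2,4,5,6}->{2}; V {1,2,3,4}->{3,4}
Constraint 3 (V < U) on D(V)={3,4} D(U)={2}: V {3,4}->{}; U {2}->{}
Constraint 4 (V < Z) on D(V)={} D(Z)={1,2}: Z {1,2}->{}
So after all 4 constraints: D(V) = {}

Answer: {}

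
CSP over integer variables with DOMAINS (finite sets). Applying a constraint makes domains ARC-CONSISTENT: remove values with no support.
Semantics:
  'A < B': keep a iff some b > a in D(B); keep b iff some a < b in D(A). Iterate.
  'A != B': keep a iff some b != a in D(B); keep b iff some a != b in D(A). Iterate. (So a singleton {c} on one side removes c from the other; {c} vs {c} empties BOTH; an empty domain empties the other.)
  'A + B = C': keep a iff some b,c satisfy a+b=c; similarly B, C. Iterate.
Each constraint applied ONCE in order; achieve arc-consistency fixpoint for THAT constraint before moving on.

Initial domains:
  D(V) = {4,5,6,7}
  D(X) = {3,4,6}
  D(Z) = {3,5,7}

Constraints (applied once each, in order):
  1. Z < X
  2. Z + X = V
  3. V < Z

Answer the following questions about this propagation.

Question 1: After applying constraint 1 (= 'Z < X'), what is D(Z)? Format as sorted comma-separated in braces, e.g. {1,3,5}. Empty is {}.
Answer: {3,5}

Derivation:
Constraint 1 (Z < X) on D(Z)={3,5,7} D(X)={3,4,6}: Z {3,5,7}->{3,5}; X {3,4,6}->{4,6}
So after constraint 1: D(Z) = {3,5}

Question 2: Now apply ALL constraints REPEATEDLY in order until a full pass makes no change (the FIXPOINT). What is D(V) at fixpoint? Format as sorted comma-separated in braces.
Answer: {}

Derivation:
pass 0 (initial): D(V)={4,5,6,7}
pass 1: V {4,5,6,7}->{}; X {3,4,6}->{4}; Z {3,5,7}->{}
pass 2: X {4}->{}
pass 3: no change
Fixpoint after 3 passes: D(V) = {}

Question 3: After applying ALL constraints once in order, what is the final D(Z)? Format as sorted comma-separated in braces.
Answer: {}

Derivation:
Constraint 1 (Z < X) on D(Z)={3,5,7} D(X)={3,4,6}: Z {3,5,7}->{3,5}; X {3,4,6}->{4,6}
Constraint 2 (Z + X = V) on D(Z)={3,5} D(X)={4,6} D(V)={4,5,6,7}: Z {3,5}->{3}; X {4,6}->{4}; V {4,5,6,7}->{7}
Constraint 3 (V < Z) on D(V)={7} D(Z)={3}: V {7}->{}; Z {3}->{}
So after all 3 constraints: D(Z) = {}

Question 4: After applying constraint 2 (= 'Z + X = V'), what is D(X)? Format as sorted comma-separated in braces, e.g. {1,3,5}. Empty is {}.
Answer: {4}

Derivation:
Constraint 1 (Z < X) on D(Z)={3,5,7} D(X)={3,4,6}: Z {3,5,7}->{3,5}; X {3,4,6}->{4,6}
Constraint 2 (Z + X = V) on D(Z)={3,5} D(X)={4,6} D(V)={4,5,6,7}: Z {3,5}->{3}; X {4,6}->{4}; V {4,5,6,7}->{7}
So after constraint 2: D(X) = {4}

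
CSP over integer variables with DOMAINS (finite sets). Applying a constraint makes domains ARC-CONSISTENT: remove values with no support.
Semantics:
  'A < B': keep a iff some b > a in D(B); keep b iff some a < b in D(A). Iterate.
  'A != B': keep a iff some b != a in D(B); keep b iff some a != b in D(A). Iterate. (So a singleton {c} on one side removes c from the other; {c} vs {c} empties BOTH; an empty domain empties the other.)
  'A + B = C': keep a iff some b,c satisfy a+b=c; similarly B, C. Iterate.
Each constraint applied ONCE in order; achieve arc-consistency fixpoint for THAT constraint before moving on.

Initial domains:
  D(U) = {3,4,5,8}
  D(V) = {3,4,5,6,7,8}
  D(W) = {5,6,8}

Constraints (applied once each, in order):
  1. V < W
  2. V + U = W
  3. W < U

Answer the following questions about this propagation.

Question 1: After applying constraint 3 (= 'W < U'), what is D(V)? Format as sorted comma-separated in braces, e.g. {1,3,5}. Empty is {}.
Constraint 1 (V < W) on D(V)={3,4,5,6,7,8} D(W)={5,6,8}: V {3,4,5,6,7,8}->{3,4,5,6,7}
Constraint 2 (V + U = W) on D(V)={3,4,5,6,7} D(U)={3,4,5,8} D(W)={5,6,8}: V {3,4,5,6,7}->{3,4,5}; U {3,4,5,8}->{3,4,5}; W {5,6,8}->{6,8}
Constraint 3 (W < U) on D(W)={6,8} D(U)={3,4,5}: W {6,8}->{}; U {3,4,5}->{}
So after constraint 3: D(V) = {3,4,5}

Answer: {3,4,5}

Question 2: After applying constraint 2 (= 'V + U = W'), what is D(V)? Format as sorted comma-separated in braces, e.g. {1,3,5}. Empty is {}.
Constraint 1 (V < W) on D(V)={3,4,5,6,7,8} D(W)={5,6,8}: V {3,4,5,6,7,8}->{3,4,5,6,7}
Constraint 2 (V + U = W) on D(V)={3,4,5,6,7} D(U)={3,4,5,8} D(W)={5,6,8}: V {3,4,5,6,7}->{3,4,5}; U {3,4,5,8}->{3,4,5}; W {5,6,8}->{6,8}
So after constraint 2: D(V) = {3,4,5}

Answer: {3,4,5}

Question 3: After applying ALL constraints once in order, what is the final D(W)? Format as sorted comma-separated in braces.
Answer: {}

Derivation:
Constraint 1 (V < W) on D(V)={3,4,5,6,7,8} D(W)={5,6,8}: V {3,4,5,6,7,8}->{3,4,5,6,7}
Constraint 2 (V + U = W) on D(V)={3,4,5,6,7} D(U)={3,4,5,8} D(W)={5,6,8}: V {3,4,5,6,7}->{3,4,5}; U {3,4,5,8}->{3,4,5}; W {5,6,8}->{6,8}
Constraint 3 (W < U) on D(W)={6,8} D(U)={3,4,5}: W {6,8}->{}; U {3,4,5}->{}
So after all 3 constraints: D(W) = {}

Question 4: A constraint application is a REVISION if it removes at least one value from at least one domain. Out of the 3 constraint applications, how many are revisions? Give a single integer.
Answer: 3

Derivation:
Constraint 1 (V < W) on D(V)={3,4,5,6,7,8} D(W)={5,6,8}: V {3,4,5,6,7,8}->{3,4,5,6,7} => REVISION
Constraint 2 (V + U = W) on D(V)={3,4,5,6,7} D(U)={3,4,5,8} D(W)={5,6,8}: V {3,4,5,6,7}->{3,4,5}; U {3,4,5,8}->{3,4,5}; W {5,6,8}->{6,8} => REVISION
Constraint 3 (W < U) on D(W)={6,8} D(U)={3,4,5}: W {6,8}->{}; U {3,4,5}->{} => REVISION
Total revisions = 3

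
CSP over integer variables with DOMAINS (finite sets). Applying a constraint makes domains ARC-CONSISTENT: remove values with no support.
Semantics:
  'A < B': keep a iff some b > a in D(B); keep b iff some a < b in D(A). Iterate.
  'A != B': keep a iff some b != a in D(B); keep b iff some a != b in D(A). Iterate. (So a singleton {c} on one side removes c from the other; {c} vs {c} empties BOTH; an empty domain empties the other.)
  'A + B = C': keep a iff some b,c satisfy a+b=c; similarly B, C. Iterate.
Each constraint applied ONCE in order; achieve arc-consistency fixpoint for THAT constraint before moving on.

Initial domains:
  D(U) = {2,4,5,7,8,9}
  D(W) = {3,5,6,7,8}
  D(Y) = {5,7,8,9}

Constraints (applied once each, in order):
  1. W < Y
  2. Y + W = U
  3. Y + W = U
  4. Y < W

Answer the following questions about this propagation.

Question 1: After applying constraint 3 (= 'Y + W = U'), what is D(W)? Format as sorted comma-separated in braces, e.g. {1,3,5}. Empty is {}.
Constraint 1 (W < Y) on D(W)={3,5,6,7,8} D(Y)={5,7,8,9}: no change
Constraint 2 (Y + W = U) on D(Y)={5,7,8,9} D(W)={3,5,6,7,8} D(U)={2,4,5,7,8,9}: Y {5,7,8,9}->{5}; W {3,5,6,7,8}->{3}; U {2,4,5,7,8,9}->{8}
Constraint 3 (Y + W = U) on D(Y)={5} D(W)={3} D(U)={8}: no change
So after constraint 3: D(W) = {3}

Answer: {3}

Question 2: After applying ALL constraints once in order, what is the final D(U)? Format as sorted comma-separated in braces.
Answer: {8}

Derivation:
Constraint 1 (W < Y) on D(W)={3,5,6,7,8} D(Y)={5,7,8,9}: no change
Constraint 2 (Y + W = U) on D(Y)={5,7,8,9} D(W)={3,5,6,7,8} D(U)={2,4,5,7,8,9}: Y {5,7,8,9}->{5}; W {3,5,6,7,8}->{3}; U {2,4,5,7,8,9}->{8}
Constraint 3 (Y + W = U) on D(Y)={5} D(W)={3} D(U)={8}: no change
Constraint 4 (Y < W) on D(Y)={5} D(W)={3}: Y {5}->{}; W {3}->{}
So after all 4 constraints: D(U) = {8}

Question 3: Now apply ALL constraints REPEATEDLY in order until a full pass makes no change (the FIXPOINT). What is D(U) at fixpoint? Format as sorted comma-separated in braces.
Answer: {}

Derivation:
pass 0 (initial): D(U)={2,4,5,7,8,9}
pass 1: U {2,4,5,7,8,9}->{8}; W {3,5,6,7,8}->{}; Y {5,7,8,9}->{}
pass 2: U {8}->{}
pass 3: no change
Fixpoint after 3 passes: D(U) = {}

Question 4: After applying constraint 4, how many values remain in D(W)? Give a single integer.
Constraint 1 (W < Y) on D(W)={3,5,6,7,8} D(Y)={5,7,8,9}: no change
Constraint 2 (Y + W = U) on D(Y)={5,7,8,9} D(W)={3,5,6,7,8} D(U)={2,4,5,7,8,9}: Y {5,7,8,9}->{5}; W {3,5,6,7,8}->{3}; U {2,4,5,7,8,9}->{8}
Constraint 3 (Y + W = U) on D(Y)={5} D(W)={3} D(U)={8}: no change
Constraint 4 (Y < W) on D(Y)={5} D(W)={3}: Y {5}->{}; W {3}->{}
So after constraint 4: D(W)={}, size = 0

Answer: 0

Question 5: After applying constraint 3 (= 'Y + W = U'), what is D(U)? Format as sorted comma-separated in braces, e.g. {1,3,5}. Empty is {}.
Answer: {8}

Derivation:
Constraint 1 (W < Y) on D(W)={3,5,6,7,8} D(Y)={5,7,8,9}: no change
Constraint 2 (Y + W = U) on D(Y)={5,7,8,9} D(W)={3,5,6,7,8} D(U)={2,4,5,7,8,9}: Y {5,7,8,9}->{5}; W {3,5,6,7,8}->{3}; U {2,4,5,7,8,9}->{8}
Constraint 3 (Y + W = U) on D(Y)={5} D(W)={3} D(U)={8}: no change
So after constraint 3: D(U) = {8}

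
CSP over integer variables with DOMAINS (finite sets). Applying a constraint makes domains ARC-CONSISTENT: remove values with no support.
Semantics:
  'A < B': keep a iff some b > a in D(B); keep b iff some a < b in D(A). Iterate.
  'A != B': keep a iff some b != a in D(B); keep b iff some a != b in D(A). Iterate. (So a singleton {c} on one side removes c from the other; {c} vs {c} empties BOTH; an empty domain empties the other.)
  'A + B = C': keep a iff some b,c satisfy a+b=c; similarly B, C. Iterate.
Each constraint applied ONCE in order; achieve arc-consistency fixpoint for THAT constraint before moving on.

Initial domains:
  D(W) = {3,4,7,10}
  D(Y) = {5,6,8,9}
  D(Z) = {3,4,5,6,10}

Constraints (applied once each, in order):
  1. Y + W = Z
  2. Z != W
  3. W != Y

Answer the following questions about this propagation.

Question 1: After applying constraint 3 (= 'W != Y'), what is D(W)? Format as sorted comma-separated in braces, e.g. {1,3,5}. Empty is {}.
Constraint 1 (Y + W = Z) on D(Y)={5,6,8,9} D(W)={3,4,7,10} D(Z)={3,4,5,6,10}: Y {5,6,8,9}->{6}; W {3,4,7,10}->{4}; Z {3,4,5,6,10}->{10}
Constraint 2 (Z != W) on D(Z)={10} D(W)={4}: no change
Constraint 3 (W != Y) on D(W)={4} D(Y)={6}: no change
So after constraint 3: D(W) = {4}

Answer: {4}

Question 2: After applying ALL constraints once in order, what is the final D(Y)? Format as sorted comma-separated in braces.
Constraint 1 (Y + W = Z) on D(Y)={5,6,8,9} D(W)={3,4,7,10} D(Z)={3,4,5,6,10}: Y {5,6,8,9}->{6}; W {3,4,7,10}->{4}; Z {3,4,5,6,10}->{10}
Constraint 2 (Z != W) on D(Z)={10} D(W)={4}: no change
Constraint 3 (W != Y) on D(W)={4} D(Y)={6}: no change
So after all 3 constraints: D(Y) = {6}

Answer: {6}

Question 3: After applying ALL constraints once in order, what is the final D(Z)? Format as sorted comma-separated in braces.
Answer: {10}

Derivation:
Constraint 1 (Y + W = Z) on D(Y)={5,6,8,9} D(W)={3,4,7,10} D(Z)={3,4,5,6,10}: Y {5,6,8,9}->{6}; W {3,4,7,10}->{4}; Z {3,4,5,6,10}->{10}
Constraint 2 (Z != W) on D(Z)={10} D(W)={4}: no change
Constraint 3 (W != Y) on D(W)={4} D(Y)={6}: no change
So after all 3 constraints: D(Z) = {10}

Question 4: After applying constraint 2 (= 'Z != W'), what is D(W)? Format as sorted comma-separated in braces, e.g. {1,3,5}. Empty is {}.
Answer: {4}

Derivation:
Constraint 1 (Y + W = Z) on D(Y)={5,6,8,9} D(W)={3,4,7,10} D(Z)={3,4,5,6,10}: Y {5,6,8,9}->{6}; W {3,4,7,10}->{4}; Z {3,4,5,6,10}->{10}
Constraint 2 (Z != W) on D(Z)={10} D(W)={4}: no change
So after constraint 2: D(W) = {4}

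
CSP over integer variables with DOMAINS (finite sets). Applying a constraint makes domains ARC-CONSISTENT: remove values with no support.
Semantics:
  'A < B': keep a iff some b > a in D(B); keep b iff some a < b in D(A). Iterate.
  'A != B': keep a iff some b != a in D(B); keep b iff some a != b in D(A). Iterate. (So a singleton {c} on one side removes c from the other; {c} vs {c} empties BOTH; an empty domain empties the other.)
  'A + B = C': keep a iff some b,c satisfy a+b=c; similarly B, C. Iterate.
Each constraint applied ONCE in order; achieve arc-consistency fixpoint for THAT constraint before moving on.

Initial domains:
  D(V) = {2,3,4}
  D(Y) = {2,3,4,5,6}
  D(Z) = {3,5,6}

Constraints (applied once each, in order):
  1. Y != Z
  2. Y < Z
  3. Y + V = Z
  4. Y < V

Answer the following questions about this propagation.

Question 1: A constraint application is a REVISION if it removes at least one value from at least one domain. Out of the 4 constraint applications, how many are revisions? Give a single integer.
Constraint 1 (Y != Z) on D(Y)={2,3,4,5,6} D(Z)={3,5,6}: no change => not a revision
Constraint 2 (Y < Z) on D(Y)={2,3,4,5,6} D(Z)={3,5,6}: Y {2,3,4,5,6}->{2,3,4,5} => REVISION
Constraint 3 (Y + V = Z) on D(Y)={2,3,4,5} D(V)={2,3,4} D(Z)={3,5,6}: Y {2,3,4,5}->{2,3,4}; Z {3,5,6}->{5,6} => REVISION
Constraint 4 (Y < V) on D(Y)={2,3,4} D(V)={2,3,4}: Y {2,3,4}->{2,3}; V {2,3,4}->{3,4} => REVISION
Total revisions = 3

Answer: 3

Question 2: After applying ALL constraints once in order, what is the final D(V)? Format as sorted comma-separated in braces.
Constraint 1 (Y != Z) on D(Y)={2,3,4,5,6} D(Z)={3,5,6}: no change
Constraint 2 (Y < Z) on D(Y)={2,3,4,5,6} D(Z)={3,5,6}: Y {2,3,4,5,6}->{2,3,4,5}
Constraint 3 (Y + V = Z) on D(Y)={2,3,4,5} D(V)={2,3,4} D(Z)={3,5,6}: Y {2,3,4,5}->{2,3,4}; Z {3,5,6}->{5,6}
Constraint 4 (Y < V) on D(Y)={2,3,4} D(V)={2,3,4}: Y {2,3,4}->{2,3}; V {2,3,4}->{3,4}
So after all 4 constraints: D(V) = {3,4}

Answer: {3,4}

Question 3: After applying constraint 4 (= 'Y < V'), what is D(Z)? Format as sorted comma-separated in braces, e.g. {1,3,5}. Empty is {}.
Constraint 1 (Y != Z) on D(Y)={2,3,4,5,6} D(Z)={3,5,6}: no change
Constraint 2 (Y < Z) on D(Y)={2,3,4,5,6} D(Z)={3,5,6}: Y {2,3,4,5,6}->{2,3,4,5}
Constraint 3 (Y + V = Z) on D(Y)={2,3,4,5} D(V)={2,3,4} D(Z)={3,5,6}: Y {2,3,4,5}->{2,3,4}; Z {3,5,6}->{5,6}
Constraint 4 (Y < V) on D(Y)={2,3,4} D(V)={2,3,4}: Y {2,3,4}->{2,3}; V {2,3,4}->{3,4}
So after constraint 4: D(Z) = {5,6}

Answer: {5,6}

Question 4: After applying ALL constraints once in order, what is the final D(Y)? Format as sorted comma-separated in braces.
Constraint 1 (Y != Z) on D(Y)={2,3,4,5,6} D(Z)={3,5,6}: no change
Constraint 2 (Y < Z) on D(Y)={2,3,4,5,6} D(Z)={3,5,6}: Y {2,3,4,5,6}->{2,3,4,5}
Constraint 3 (Y + V = Z) on D(Y)={2,3,4,5} D(V)={2,3,4} D(Z)={3,5,6}: Y {2,3,4,5}->{2,3,4}; Z {3,5,6}->{5,6}
Constraint 4 (Y < V) on D(Y)={2,3,4} D(V)={2,3,4}: Y {2,3,4}->{2,3}; V {2,3,4}->{3,4}
So after all 4 constraints: D(Y) = {2,3}

Answer: {2,3}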